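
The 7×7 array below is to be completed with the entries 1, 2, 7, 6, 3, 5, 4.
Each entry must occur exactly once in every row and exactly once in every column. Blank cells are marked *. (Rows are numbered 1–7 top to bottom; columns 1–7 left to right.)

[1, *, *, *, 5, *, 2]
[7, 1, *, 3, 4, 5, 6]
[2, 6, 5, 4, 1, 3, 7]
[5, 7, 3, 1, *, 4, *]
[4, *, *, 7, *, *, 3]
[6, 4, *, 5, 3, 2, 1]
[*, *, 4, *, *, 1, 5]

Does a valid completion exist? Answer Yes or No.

Row 4, column 7: row 4 together with column 7 already contain {1, 2, 7, 6, 3, 5, 4} — every symbol — so nothing can go there. The grid has no valid completion.

No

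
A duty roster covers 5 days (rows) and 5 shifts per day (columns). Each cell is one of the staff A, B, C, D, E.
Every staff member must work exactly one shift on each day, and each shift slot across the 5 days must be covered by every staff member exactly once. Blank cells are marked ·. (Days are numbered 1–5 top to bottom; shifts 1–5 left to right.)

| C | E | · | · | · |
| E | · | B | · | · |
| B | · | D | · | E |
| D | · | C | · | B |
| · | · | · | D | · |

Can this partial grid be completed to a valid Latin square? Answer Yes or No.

Yes

No day or shift among the givens repeats a symbol, and propagating forced cells runs into no contradiction.
One valid completion exists (for instance, C E A B D / E D B C A / B C D A E / D A C E B / A B E D C).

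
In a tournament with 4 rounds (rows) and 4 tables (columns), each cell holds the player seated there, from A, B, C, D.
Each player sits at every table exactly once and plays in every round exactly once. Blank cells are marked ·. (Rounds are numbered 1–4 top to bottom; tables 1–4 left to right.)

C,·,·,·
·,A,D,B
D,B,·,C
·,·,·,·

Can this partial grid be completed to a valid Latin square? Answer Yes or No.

Round 2, table 1: round 2 together with table 1 already contain {A, B, C, D} — every symbol — so nothing can go there. The grid has no valid completion.

No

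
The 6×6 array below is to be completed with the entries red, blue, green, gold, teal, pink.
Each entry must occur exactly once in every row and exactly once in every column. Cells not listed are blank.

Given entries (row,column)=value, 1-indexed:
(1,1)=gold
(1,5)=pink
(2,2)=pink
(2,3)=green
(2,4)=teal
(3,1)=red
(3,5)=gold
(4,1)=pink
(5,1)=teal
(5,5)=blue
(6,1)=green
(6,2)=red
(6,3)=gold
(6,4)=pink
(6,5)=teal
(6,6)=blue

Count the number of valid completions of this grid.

14

Row 1, column 2: eliminating its row and column leaves {blue, green, teal}.
Row 1, column 3: eliminating its row and column leaves {red, blue, teal}.
Row 1, column 4: eliminating its row and column leaves {red, blue, green}.
Row 1, column 6: eliminating its row and column leaves {red, green, teal}.
Row 2, column 1: eliminating its row and column leaves {blue}.
Row 2, column 5: eliminating its row and column leaves {red}.
Row 2, column 6: eliminating its row and column leaves {red, gold}.
Row 3, column 2: eliminating its row and column leaves {blue, green, teal}.
Row 3, column 3: eliminating its row and column leaves {blue, teal, pink}.
Row 3, column 4: eliminating its row and column leaves {blue, green}.
Row 3, column 6: eliminating its row and column leaves {green, teal, pink}.
Row 4, column 2: eliminating its row and column leaves {blue, green, gold, teal}.
Row 4, column 3: eliminating its row and column leaves {red, blue, teal}.
Row 4, column 4: eliminating its row and column leaves {red, blue, green, gold}.
Row 4, column 5: eliminating its row and column leaves {red, green}.
Row 4, column 6: eliminating its row and column leaves {red, green, gold, teal}.
Row 5, column 2: eliminating its row and column leaves {green, gold}.
Row 5, column 3: eliminating its row and column leaves {red, pink}.
Row 5, column 4: eliminating its row and column leaves {red, green, gold}.
Row 5, column 6: eliminating its row and column leaves {red, green, gold, pink}.
Enumerating the assignments across these blanks that avoid any row or column repeat gives 14 completions.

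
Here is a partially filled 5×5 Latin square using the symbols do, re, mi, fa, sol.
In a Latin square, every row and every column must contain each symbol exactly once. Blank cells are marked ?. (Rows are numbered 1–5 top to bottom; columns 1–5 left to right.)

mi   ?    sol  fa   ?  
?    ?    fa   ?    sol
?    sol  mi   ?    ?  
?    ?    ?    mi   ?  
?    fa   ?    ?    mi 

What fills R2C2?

Row 2, column 2 is narrowed to {do, re, mi}.
If it were do, then row 4, column 2 would be left with no valid symbol.
If it were re, then row 4, column 2 would be left with no valid symbol.
So row 2, column 2 must be mi.

mi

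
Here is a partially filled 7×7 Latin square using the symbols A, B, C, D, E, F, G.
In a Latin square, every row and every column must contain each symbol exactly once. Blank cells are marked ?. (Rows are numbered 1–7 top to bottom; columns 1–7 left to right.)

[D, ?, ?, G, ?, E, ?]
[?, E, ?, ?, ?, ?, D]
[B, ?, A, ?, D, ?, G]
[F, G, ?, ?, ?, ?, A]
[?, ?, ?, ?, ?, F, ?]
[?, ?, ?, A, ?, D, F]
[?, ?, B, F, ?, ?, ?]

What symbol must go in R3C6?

C

Row 3 already has {A, B, D, G} and column 6 already has {D, E, F}, so row 3, column 6 must be C.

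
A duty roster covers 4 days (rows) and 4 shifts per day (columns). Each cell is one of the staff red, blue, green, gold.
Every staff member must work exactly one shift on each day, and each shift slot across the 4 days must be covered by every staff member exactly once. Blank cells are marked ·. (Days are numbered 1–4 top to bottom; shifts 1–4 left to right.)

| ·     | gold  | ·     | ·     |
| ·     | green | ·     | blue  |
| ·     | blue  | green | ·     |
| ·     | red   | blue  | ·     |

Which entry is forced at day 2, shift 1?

red

Day 1, shift 3: day 1 has {gold} and shift 3 has {blue, green}, leaving only red.
Day 1, shift 4: day 1 has {red, gold} and shift 4 has {blue}, leaving only green.
Day 1, shift 1: day 1 has {red, green, gold} and shift 1 has {}, leaving only blue.
Day 2, shift 3: day 2 has {blue, green} and shift 3 has {red, blue, green}, leaving only gold.
Day 2 already has {blue, green, gold} and shift 1 already has {blue}, so day 2, shift 1 must be red.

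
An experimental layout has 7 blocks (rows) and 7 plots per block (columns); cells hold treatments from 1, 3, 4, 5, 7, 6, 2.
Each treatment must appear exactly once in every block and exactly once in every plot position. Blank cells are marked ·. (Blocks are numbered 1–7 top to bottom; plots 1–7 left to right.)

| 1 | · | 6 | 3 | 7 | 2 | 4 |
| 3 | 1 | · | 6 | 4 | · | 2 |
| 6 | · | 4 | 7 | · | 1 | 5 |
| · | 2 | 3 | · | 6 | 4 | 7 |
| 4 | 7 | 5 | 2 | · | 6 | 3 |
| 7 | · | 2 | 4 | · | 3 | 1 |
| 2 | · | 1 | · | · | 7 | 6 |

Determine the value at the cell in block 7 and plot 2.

4

Block 1, plot 2: block 1 has {1, 3, 4, 7, 6, 2} and plot 2 has {1, 7, 2}, leaving only 5.
Block 2, plot 3: block 2 has {1, 3, 4, 6, 2} and plot 3 has {1, 3, 4, 5, 6, 2}, leaving only 7.
Block 2, plot 6: block 2 has {1, 3, 4, 7, 6, 2} and plot 6 has {1, 3, 4, 7, 6, 2}, leaving only 5.
Block 3, plot 2: block 3 has {1, 4, 5, 7, 6} and plot 2 has {1, 5, 7, 2}, leaving only 3.
Block 7 already has {1, 7, 6, 2} and plot 2 already has {1, 3, 5, 7, 2}, so block 7, plot 2 must be 4.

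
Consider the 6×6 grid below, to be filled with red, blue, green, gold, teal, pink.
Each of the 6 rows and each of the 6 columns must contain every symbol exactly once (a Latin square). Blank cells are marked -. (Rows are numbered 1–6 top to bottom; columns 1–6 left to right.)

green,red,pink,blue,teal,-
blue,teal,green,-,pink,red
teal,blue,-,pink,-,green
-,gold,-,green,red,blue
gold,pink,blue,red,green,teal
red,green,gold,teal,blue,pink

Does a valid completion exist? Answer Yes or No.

Yes

No row or column among the givens repeats a symbol, and propagating forced cells runs into no contradiction.
One valid completion exists (for instance, green red pink blue teal gold / blue teal green gold pink red / teal blue red pink gold green / pink gold teal green red blue / gold pink blue red green teal / red green gold teal blue pink).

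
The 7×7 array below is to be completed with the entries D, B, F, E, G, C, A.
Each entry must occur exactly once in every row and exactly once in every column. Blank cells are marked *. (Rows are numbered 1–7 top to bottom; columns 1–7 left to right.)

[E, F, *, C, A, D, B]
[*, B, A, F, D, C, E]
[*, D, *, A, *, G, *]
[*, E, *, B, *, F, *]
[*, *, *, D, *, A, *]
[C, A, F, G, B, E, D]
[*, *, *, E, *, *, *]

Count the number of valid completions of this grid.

7

Row 1, column 3: eliminating its row and column leaves {G}.
Row 2, column 1: eliminating its row and column leaves {G}.
Row 3, column 1: eliminating its row and column leaves {B, F}.
Row 3, column 3: eliminating its row and column leaves {B, E, C}.
Row 3, column 5: eliminating its row and column leaves {F, E, C}.
Row 3, column 7: eliminating its row and column leaves {F, C}.
Row 4, column 1: eliminating its row and column leaves {D, G, A}.
Row 4, column 3: eliminating its row and column leaves {D, G, C}.
Row 4, column 5: eliminating its row and column leaves {G, C}.
Row 4, column 7: eliminating its row and column leaves {G, C, A}.
Row 5, column 1: eliminating its row and column leaves {B, F, G}.
Row 5, column 2: eliminating its row and column leaves {G, C}.
Row 5, column 3: eliminating its row and column leaves {B, E, G, C}.
Row 5, column 5: eliminating its row and column leaves {F, E, G, C}.
Row 5, column 7: eliminating its row and column leaves {F, G, C}.
Row 7, column 1: eliminating its row and column leaves {D, B, F, G, A}.
Row 7, column 2: eliminating its row and column leaves {G, C}.
Row 7, column 3: eliminating its row and column leaves {D, B, G, C}.
Row 7, column 5: eliminating its row and column leaves {F, G, C}.
Row 7, column 6: eliminating its row and column leaves {B}.
Row 7, column 7: eliminating its row and column leaves {F, G, C, A}.
Enumerating the assignments across these blanks that avoid any row or column repeat gives 7 completions.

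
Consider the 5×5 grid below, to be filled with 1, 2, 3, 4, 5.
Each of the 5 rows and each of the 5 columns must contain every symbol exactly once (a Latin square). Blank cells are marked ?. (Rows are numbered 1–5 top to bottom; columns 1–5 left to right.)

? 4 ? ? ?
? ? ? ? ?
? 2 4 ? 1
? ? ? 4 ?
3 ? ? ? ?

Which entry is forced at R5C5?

4

Row 3, column 1: row 3 has {1, 2, 4} and column 1 has {3}, leaving only 5.
Row 3, column 4: row 3 has {1, 2, 4, 5} and column 4 has {4}, leaving only 3.
Row 5, column 5 is narrowed to {2, 4, 5}.
If it were 2, propagating the remaining blanks reaches a contradiction.
If it were 5, then row 5, column 4 would be left with no valid symbol.
So row 5, column 5 must be 4.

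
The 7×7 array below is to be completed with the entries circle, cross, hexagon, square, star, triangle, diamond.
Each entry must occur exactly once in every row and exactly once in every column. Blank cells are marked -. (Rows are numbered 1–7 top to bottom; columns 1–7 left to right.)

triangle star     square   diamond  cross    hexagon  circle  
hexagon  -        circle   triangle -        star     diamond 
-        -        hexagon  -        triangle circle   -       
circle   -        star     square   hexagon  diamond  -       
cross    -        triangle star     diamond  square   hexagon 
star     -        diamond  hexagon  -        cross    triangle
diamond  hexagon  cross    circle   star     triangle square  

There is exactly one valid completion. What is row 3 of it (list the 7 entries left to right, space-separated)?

square diamond hexagon cross triangle circle star

Row 3, column 1: row 3 has {circle, hexagon, triangle} and column 1 has {circle, cross, hexagon, star, triangle, diamond}, leaving only square.
Row 3, column 4: row 3 has {circle, hexagon, square, triangle} and column 4 has {circle, hexagon, square, star, triangle, diamond}, leaving only cross.
Row 3, column 2: row 3 has {circle, cross, hexagon, square, triangle} and column 2 has {hexagon, star}, leaving only diamond.
Row 3, column 7: row 3 has {circle, cross, hexagon, square, triangle, diamond} and column 7 has {circle, hexagon, square, triangle, diamond}, leaving only star.
So row 3 reads: square diamond hexagon cross triangle circle star.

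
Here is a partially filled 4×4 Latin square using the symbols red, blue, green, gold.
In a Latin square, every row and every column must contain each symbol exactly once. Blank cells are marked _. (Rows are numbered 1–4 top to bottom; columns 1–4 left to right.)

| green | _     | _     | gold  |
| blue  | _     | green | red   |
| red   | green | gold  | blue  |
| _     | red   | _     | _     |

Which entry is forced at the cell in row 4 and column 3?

Row 4 already has {red} and column 3 already has {green, gold}, so row 4, column 3 must be blue.

blue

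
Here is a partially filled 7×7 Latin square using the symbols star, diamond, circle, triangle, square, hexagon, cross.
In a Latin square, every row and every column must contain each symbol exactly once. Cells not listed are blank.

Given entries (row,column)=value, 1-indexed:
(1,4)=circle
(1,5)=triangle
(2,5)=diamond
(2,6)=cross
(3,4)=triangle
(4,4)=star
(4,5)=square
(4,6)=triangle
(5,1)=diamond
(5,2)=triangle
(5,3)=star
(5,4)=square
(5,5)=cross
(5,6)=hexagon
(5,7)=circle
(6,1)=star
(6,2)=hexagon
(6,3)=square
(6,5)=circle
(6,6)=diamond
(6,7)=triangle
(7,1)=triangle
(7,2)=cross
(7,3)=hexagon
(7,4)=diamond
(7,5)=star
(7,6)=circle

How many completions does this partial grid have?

Row 1, column 1: eliminating its row and column leaves {square, hexagon, cross}.
Row 1, column 2: eliminating its row and column leaves {star, diamond, square}.
Row 1, column 3: eliminating its row and column leaves {diamond, cross}.
Row 1, column 6: eliminating its row and column leaves {star, square}.
Row 1, column 7: eliminating its row and column leaves {star, diamond, square, hexagon, cross}.
Row 2, column 1: eliminating its row and column leaves {circle, square, hexagon}.
Row 2, column 2: eliminating its row and column leaves {star, circle, square}.
Row 2, column 3: eliminating its row and column leaves {circle, triangle}.
Row 2, column 4: eliminating its row and column leaves {hexagon}.
Row 2, column 7: eliminating its row and column leaves {star, square, hexagon}.
Row 3, column 1: eliminating its row and column leaves {circle, square, hexagon, cross}.
Row 3, column 2: eliminating its row and column leaves {star, diamond, circle, square}.
Row 3, column 3: eliminating its row and column leaves {diamond, circle, cross}.
Row 3, column 5: eliminating its row and column leaves {hexagon}.
Row 3, column 6: eliminating its row and column leaves {star, square}.
Row 3, column 7: eliminating its row and column leaves {star, diamond, square, hexagon, cross}.
Row 4, column 1: eliminating its row and column leaves {circle, hexagon, cross}.
Row 4, column 2: eliminating its row and column leaves {diamond, circle}.
Row 4, column 3: eliminating its row and column leaves {diamond, circle, cross}.
Row 4, column 7: eliminating its row and column leaves {diamond, hexagon, cross}.
Row 6, column 4: eliminating its row and column leaves {cross}.
Row 7, column 7: eliminating its row and column leaves {square}.
Enumerating the assignments across these blanks that avoid any row or column repeat gives 14 completions.

14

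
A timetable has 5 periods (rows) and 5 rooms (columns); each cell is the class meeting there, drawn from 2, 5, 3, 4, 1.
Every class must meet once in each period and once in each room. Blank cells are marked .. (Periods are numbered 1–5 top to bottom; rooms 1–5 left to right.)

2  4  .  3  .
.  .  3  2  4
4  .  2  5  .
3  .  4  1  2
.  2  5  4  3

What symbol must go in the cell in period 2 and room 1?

5

Period 1, room 3: period 1 has {2, 3, 4} and room 3 has {2, 5, 3, 4}, leaving only 1.
Period 1, room 5: period 1 has {2, 3, 4, 1} and room 5 has {2, 3, 4}, leaving only 5.
Period 3, room 5: period 3 has {2, 5, 4} and room 5 has {2, 5, 3, 4}, leaving only 1.
Period 3, room 2: period 3 has {2, 5, 4, 1} and room 2 has {2, 4}, leaving only 3.
Period 4, room 2: period 4 has {2, 3, 4, 1} and room 2 has {2, 3, 4}, leaving only 5.
Period 2, room 2: period 2 has {2, 3, 4} and room 2 has {2, 5, 3, 4}, leaving only 1.
Period 2 already has {2, 3, 4, 1} and room 1 already has {2, 3, 4}, so period 2, room 1 must be 5.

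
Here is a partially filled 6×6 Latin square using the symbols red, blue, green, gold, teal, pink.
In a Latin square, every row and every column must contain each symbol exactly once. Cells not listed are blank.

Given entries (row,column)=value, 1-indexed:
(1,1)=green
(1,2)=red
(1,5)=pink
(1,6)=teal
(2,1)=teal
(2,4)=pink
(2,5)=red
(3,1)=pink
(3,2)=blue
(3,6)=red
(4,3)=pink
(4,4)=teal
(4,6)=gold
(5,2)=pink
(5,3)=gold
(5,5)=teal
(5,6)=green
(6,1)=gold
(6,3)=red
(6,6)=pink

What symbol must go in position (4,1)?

Row 1, column 3: row 1 has {red, green, teal, pink} and column 3 has {red, gold, pink}, leaving only blue.
Row 1, column 4: row 1 has {red, blue, green, teal, pink} and column 4 has {teal, pink}, leaving only gold.
Row 2, column 3: row 2 has {red, teal, pink} and column 3 has {red, blue, gold, pink}, leaving only green.
Row 2, column 2: row 2 has {red, green, teal, pink} and column 2 has {red, blue, pink}, leaving only gold.
Row 2, column 6: row 2 has {red, green, gold, teal, pink} and column 6 has {red, green, gold, teal, pink}, leaving only blue.
Row 3, column 3: row 3 has {red, blue, pink} and column 3 has {red, blue, green, gold, pink}, leaving only teal.
Row 3, column 4: row 3 has {red, blue, teal, pink} and column 4 has {gold, teal, pink}, leaving only green.
Row 3, column 5: row 3 has {red, blue, green, teal, pink} and column 5 has {red, teal, pink}, leaving only gold.
Row 4, column 2: row 4 has {gold, teal, pink} and column 2 has {red, blue, gold, pink}, leaving only green.
Row 4, column 5: row 4 has {green, gold, teal, pink} and column 5 has {red, gold, teal, pink}, leaving only blue.
Row 4 already has {blue, green, gold, teal, pink} and column 1 already has {green, gold, teal, pink}, so row 4, column 1 must be red.

red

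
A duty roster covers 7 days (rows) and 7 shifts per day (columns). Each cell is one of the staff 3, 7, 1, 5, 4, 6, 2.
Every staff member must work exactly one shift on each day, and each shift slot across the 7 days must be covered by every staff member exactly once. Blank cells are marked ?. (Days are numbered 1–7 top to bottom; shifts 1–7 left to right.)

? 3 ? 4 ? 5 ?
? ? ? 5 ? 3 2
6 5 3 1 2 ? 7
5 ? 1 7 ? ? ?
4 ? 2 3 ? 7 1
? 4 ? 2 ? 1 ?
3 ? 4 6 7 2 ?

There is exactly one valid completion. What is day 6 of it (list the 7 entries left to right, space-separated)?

Day 6, shift 1: day 6 has {1, 4, 2} and shift 1 has {3, 5, 4, 6}, leaving only 7.
Day 1, shift 7: day 1 has {3, 5, 4} and shift 7 has {7, 1, 2}, leaving only 6.
Day 1, shift 3: day 1 has {3, 5, 4, 6} and shift 3 has {3, 1, 4, 2}, leaving only 7.
Day 1, shift 5: day 1 has {3, 7, 5, 4, 6} and shift 5 has {7, 2}, leaving only 1.
Day 1, shift 1: day 1 has {3, 7, 1, 5, 4, 6} and shift 1 has {3, 7, 5, 4, 6}, leaving only 2.
Day 2, shift 1: day 2 has {3, 5, 2} and shift 1 has {3, 7, 5, 4, 6, 2}, leaving only 1.
Day 2, shift 3: day 2 has {3, 1, 5, 2} and shift 3 has {3, 7, 1, 4, 2}, leaving only 6.
Day 6, shift 3: day 6 has {7, 1, 4, 2} and shift 3 has {3, 7, 1, 4, 6, 2}, leaving only 5.
Day 6, shift 7: day 6 has {7, 1, 5, 4, 2} and shift 7 has {7, 1, 6, 2}, leaving only 3.
Day 6, shift 5: day 6 has {3, 7, 1, 5, 4, 2} and shift 5 has {7, 1, 2}, leaving only 6.
So day 6 reads: 7 4 5 2 6 1 3.

7 4 5 2 6 1 3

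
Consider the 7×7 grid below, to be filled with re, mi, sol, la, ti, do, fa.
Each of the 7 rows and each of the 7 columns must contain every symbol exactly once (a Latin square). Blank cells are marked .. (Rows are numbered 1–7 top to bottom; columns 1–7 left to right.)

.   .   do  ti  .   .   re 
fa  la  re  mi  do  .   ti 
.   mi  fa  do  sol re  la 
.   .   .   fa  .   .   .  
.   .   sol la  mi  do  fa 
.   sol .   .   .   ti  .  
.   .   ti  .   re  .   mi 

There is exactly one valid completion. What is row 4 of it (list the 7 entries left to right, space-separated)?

Row 1, column 2: row 1 has {re, ti, do} and column 2 has {mi, sol, la}, leaving only fa.
Row 1, column 5: row 1 has {re, ti, do, fa} and column 5 has {re, mi, sol, do}, leaving only la.
Row 4, column 5: row 4 has {fa} and column 5 has {re, mi, sol, la, do}, leaving only ti.
Row 2, column 6: row 2 has {re, mi, la, ti, do, fa} and column 6 has {re, ti, do}, leaving only sol.
Row 1, column 6: row 1 has {re, la, ti, do, fa} and column 6 has {re, sol, ti, do}, leaving only mi.
Row 4, column 6: row 4 has {ti, fa} and column 6 has {re, mi, sol, ti, do}, leaving only la.
Row 4, column 3: row 4 has {la, ti, fa} and column 3 has {re, sol, ti, do, fa}, leaving only mi.
Row 1, column 1: row 1 has {re, mi, la, ti, do, fa} and column 1 has {fa}, leaving only sol.
Row 3, column 1: row 3 has {re, mi, sol, la, do, fa} and column 1 has {sol, fa}, leaving only ti.
Row 5, column 1: row 5 has {mi, sol, la, do, fa} and column 1 has {sol, ti, fa}, leaving only re.
Row 4, column 1: row 4 has {mi, la, ti, fa} and column 1 has {re, sol, ti, fa}, leaving only do.
Row 4, column 2: row 4 has {mi, la, ti, do, fa} and column 2 has {mi, sol, la, fa}, leaving only re.
Row 4, column 7: row 4 has {re, mi, la, ti, do, fa} and column 7 has {re, mi, la, ti, fa}, leaving only sol.
So row 4 reads: do re mi fa ti la sol.

do re mi fa ti la sol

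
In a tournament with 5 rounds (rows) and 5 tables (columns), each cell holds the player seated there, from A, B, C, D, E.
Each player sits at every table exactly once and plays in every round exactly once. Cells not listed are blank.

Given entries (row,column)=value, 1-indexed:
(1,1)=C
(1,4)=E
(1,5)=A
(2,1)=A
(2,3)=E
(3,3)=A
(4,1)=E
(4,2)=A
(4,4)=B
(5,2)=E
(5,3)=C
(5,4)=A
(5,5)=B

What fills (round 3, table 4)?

D

Round 4, table 3: round 4 has {A, B, E} and table 3 has {A, C, E}, leaving only D.
Round 1, table 3: round 1 has {A, C, E} and table 3 has {A, C, D, E}, leaving only B.
Round 1, table 2: round 1 has {A, B, C, E} and table 2 has {A, E}, leaving only D.
Round 4, table 5: round 4 has {A, B, D, E} and table 5 has {A, B}, leaving only C.
Round 2, table 5: round 2 has {A, E} and table 5 has {A, B, C}, leaving only D.
Round 2, table 4: round 2 has {A, D, E} and table 4 has {A, B, E}, leaving only C.
Round 3 already has {A} and table 4 already has {A, B, C, E}, so round 3, table 4 must be D.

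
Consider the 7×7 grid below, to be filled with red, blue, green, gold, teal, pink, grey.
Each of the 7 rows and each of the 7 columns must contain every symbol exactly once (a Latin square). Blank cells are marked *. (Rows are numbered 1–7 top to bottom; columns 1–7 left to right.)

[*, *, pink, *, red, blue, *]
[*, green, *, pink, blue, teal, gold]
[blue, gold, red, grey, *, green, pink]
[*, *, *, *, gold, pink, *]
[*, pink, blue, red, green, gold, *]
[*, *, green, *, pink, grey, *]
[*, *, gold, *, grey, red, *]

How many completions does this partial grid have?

Row 1, column 1: eliminating its row and column leaves {green, gold, teal, grey}.
Row 1, column 2: eliminating its row and column leaves {teal, grey}.
Row 1, column 4: eliminating its row and column leaves {green, gold, teal}.
Row 1, column 7: eliminating its row and column leaves {green, teal, grey}.
Row 2, column 1: eliminating its row and column leaves {red, grey}.
Row 2, column 3: eliminating its row and column leaves {grey}.
Row 3, column 5: eliminating its row and column leaves {teal}.
Row 4, column 1: eliminating its row and column leaves {red, green, teal, grey}.
Row 4, column 2: eliminating its row and column leaves {red, blue, teal, grey}.
Row 4, column 3: eliminating its row and column leaves {teal, grey}.
Row 4, column 4: eliminating its row and column leaves {blue, green, teal}.
Row 4, column 7: eliminating its row and column leaves {red, blue, green, teal, grey}.
Row 5, column 1: eliminating its row and column leaves {teal, grey}.
Row 5, column 7: eliminating its row and column leaves {teal, grey}.
Row 6, column 1: eliminating its row and column leaves {red, gold, teal}.
Row 6, column 2: eliminating its row and column leaves {red, blue, teal}.
Row 6, column 4: eliminating its row and column leaves {blue, gold, teal}.
Row 6, column 7: eliminating its row and column leaves {red, blue, teal}.
Row 7, column 1: eliminating its row and column leaves {green, teal, pink}.
Row 7, column 2: eliminating its row and column leaves {blue, teal}.
Row 7, column 4: eliminating its row and column leaves {blue, green, teal}.
Row 7, column 7: eliminating its row and column leaves {blue, green, teal}.
Enumerating the assignments across these blanks that avoid any row or column repeat gives 8 completions.

8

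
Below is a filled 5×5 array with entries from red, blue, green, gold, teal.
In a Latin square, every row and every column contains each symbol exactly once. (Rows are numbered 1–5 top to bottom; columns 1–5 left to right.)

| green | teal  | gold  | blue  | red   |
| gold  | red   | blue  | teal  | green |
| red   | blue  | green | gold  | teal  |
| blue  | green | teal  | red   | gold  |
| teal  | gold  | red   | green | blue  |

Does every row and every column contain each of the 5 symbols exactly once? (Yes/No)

Yes

Each row is a permutation of the 5 symbols, and so is each column.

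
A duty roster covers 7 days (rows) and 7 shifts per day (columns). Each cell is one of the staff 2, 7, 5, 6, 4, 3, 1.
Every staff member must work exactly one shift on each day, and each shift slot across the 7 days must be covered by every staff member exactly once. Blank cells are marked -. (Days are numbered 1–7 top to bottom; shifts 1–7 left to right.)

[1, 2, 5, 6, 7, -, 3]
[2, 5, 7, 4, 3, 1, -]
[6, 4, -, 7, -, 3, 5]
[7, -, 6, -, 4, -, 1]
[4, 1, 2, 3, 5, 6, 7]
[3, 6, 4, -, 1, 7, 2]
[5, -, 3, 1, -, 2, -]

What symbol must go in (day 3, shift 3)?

Day 3 already has {7, 5, 6, 4, 3} and shift 3 already has {2, 7, 5, 6, 4, 3}, so day 3, shift 3 must be 1.

1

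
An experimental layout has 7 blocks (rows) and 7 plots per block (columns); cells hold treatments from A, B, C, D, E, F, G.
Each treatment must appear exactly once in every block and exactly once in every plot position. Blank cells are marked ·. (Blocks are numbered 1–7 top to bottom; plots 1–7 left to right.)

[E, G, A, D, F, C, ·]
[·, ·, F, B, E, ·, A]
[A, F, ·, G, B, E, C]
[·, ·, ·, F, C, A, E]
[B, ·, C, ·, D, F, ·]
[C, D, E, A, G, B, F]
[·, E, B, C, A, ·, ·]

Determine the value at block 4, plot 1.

D

Block 1, plot 7: block 1 has {A, C, D, E, F, G} and plot 7 has {A, C, E, F}, leaving only B.
Block 2, plot 2: block 2 has {A, B, E, F} and plot 2 has {D, E, F, G}, leaving only C.
Block 3, plot 3: block 3 has {A, B, C, E, F, G} and plot 3 has {A, B, C, E, F}, leaving only D.
Block 4, plot 2: block 4 has {A, C, E, F} and plot 2 has {C, D, E, F, G}, leaving only B.
Block 4, plot 3: block 4 has {A, B, C, E, F} and plot 3 has {A, B, C, D, E, F}, leaving only G.
Block 4 already has {A, B, C, E, F, G} and plot 1 already has {A, B, C, E}, so block 4, plot 1 must be D.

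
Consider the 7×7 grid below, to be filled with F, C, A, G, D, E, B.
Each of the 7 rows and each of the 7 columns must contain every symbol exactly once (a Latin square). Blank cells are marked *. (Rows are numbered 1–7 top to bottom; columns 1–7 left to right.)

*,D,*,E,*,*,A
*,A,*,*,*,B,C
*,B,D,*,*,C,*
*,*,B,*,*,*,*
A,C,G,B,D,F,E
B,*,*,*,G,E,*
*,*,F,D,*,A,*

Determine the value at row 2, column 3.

E

Row 2 already has {C, A, B} and column 3 already has {F, G, D, B}, so row 2, column 3 must be E.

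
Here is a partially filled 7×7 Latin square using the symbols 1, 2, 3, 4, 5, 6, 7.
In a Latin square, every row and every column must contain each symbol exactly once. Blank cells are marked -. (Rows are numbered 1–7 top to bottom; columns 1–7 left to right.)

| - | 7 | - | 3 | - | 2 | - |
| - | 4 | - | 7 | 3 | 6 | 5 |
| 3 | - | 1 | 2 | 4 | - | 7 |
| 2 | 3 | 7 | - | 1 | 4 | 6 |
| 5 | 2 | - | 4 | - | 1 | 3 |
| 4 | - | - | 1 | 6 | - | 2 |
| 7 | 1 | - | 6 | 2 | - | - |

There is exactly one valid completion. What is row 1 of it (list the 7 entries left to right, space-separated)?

6 7 4 3 5 2 1

Row 1, column 5: row 1 has {2, 3, 7} and column 5 has {1, 2, 3, 4, 6}, leaving only 5.
Row 2, column 1: row 2 has {3, 4, 5, 6, 7} and column 1 has {2, 3, 4, 5, 7}, leaving only 1.
Row 1, column 1: row 1 has {2, 3, 5, 7} and column 1 has {1, 2, 3, 4, 5, 7}, leaving only 6.
Row 1, column 3: row 1 has {2, 3, 5, 6, 7} and column 3 has {1, 7}, leaving only 4.
Row 1, column 7: row 1 has {2, 3, 4, 5, 6, 7} and column 7 has {2, 3, 5, 6, 7}, leaving only 1.
So row 1 reads: 6 7 4 3 5 2 1.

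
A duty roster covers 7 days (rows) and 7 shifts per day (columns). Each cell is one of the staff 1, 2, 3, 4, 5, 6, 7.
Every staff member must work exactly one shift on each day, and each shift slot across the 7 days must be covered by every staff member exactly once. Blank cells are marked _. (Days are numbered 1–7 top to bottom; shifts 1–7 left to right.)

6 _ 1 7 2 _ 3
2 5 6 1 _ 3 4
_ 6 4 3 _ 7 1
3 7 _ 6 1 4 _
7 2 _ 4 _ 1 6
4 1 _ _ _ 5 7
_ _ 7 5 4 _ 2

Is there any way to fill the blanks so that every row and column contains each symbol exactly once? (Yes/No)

No

Day 1, shift 6: day 1 together with shift 6 already contain {1, 2, 3, 4, 5, 6, 7} — every symbol — so nothing can go there. The grid has no valid completion.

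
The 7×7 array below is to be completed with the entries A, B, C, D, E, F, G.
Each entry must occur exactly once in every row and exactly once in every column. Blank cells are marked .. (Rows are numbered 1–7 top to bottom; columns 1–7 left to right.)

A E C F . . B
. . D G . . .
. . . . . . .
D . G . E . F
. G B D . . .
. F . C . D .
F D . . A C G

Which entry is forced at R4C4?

Row 1, column 6: row 1 has {A, B, C, E, F} and column 6 has {C, D}, leaving only G.
Row 1, column 5: row 1 has {A, B, C, E, F, G} and column 5 has {A, E}, leaving only D.
Row 7, column 3: row 7 has {A, C, D, F, G} and column 3 has {B, C, D, G}, leaving only E.
Row 6, column 3: row 6 has {C, D, F} and column 3 has {B, C, D, E, G}, leaving only A.
Row 3, column 3: row 3 has {} and column 3 has {A, B, C, D, E, G}, leaving only F.
Row 6, column 7: row 6 has {A, C, D, F} and column 7 has {B, F, G}, leaving only E.
Row 7, column 4: row 7 has {A, C, D, E, F, G} and column 4 has {C, D, F, G}, leaving only B.
Row 4 already has {D, E, F, G} and column 4 already has {B, C, D, F, G}, so row 4, column 4 must be A.

A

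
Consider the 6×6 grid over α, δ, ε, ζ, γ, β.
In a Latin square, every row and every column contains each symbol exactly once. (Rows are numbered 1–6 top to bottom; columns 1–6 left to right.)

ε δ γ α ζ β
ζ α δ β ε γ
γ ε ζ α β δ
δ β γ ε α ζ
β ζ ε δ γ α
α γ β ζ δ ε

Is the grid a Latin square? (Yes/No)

No

Every row is a permutation, but column 3 contains γ twice (at rows 1 and 4).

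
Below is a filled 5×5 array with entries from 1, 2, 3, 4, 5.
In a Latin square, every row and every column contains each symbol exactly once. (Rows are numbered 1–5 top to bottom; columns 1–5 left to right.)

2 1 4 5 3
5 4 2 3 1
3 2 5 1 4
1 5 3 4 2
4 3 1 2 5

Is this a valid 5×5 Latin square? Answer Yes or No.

Yes

Each row is a permutation of the 5 symbols, and so is each column.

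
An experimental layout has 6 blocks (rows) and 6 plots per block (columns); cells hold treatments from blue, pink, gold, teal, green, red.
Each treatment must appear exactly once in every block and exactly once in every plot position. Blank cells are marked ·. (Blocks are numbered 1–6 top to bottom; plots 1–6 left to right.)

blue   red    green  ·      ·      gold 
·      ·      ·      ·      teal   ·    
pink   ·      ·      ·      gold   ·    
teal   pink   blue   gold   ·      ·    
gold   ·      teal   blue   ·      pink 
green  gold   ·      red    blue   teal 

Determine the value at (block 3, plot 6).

Block 1, plot 5: block 1 has {blue, gold, green, red} and plot 5 has {blue, gold, teal}, leaving only pink.
Block 1, plot 4: block 1 has {blue, pink, gold, green, red} and plot 4 has {blue, gold, red}, leaving only teal.
Block 2, plot 1: block 2 has {teal} and plot 1 has {blue, pink, gold, teal, green}, leaving only red.
Block 3, plot 3: block 3 has {pink, gold} and plot 3 has {blue, teal, green}, leaving only red.
Block 3, plot 4: block 3 has {pink, gold, red} and plot 4 has {blue, gold, teal, red}, leaving only green.
Block 3 already has {pink, gold, green, red} and plot 6 already has {pink, gold, teal}, so block 3, plot 6 must be blue.

blue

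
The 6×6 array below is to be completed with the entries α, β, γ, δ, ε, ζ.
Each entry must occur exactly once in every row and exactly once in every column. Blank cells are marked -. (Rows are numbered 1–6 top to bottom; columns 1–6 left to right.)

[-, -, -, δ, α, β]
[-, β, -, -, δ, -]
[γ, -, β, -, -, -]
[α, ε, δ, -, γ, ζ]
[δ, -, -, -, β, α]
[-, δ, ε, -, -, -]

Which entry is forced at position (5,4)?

ε

Row 4, column 4: row 4 has {α, γ, δ, ε, ζ} and column 4 has {δ}, leaving only β.
Row 6, column 5: row 6 has {δ, ε} and column 5 has {α, β, γ, δ}, leaving only ζ.
Row 3, column 5: row 3 has {β, γ} and column 5 has {α, β, γ, δ, ζ}, leaving only ε.
Row 3, column 6: row 3 has {β, γ, ε} and column 6 has {α, β, ζ}, leaving only δ.
Row 6, column 1: row 6 has {δ, ε, ζ} and column 1 has {α, γ, δ}, leaving only β.
Row 6, column 6: row 6 has {β, δ, ε, ζ} and column 6 has {α, β, δ, ζ}, leaving only γ.
Row 2, column 6: row 2 has {β, δ} and column 6 has {α, β, γ, δ, ζ}, leaving only ε.
Row 2, column 1: row 2 has {β, δ, ε} and column 1 has {α, β, γ, δ}, leaving only ζ.
Row 1, column 1: row 1 has {α, β, δ} and column 1 has {α, β, γ, δ, ζ}, leaving only ε.
Row 6, column 4: row 6 has {β, γ, δ, ε, ζ} and column 4 has {β, δ}, leaving only α.
Row 2, column 4: row 2 has {β, δ, ε, ζ} and column 4 has {α, β, δ}, leaving only γ.
Row 2, column 3: row 2 has {β, γ, δ, ε, ζ} and column 3 has {β, δ, ε}, leaving only α.
Row 3, column 4: row 3 has {β, γ, δ, ε} and column 4 has {α, β, γ, δ}, leaving only ζ.
Row 5 already has {α, β, δ} and column 4 already has {α, β, γ, δ, ζ}, so row 5, column 4 must be ε.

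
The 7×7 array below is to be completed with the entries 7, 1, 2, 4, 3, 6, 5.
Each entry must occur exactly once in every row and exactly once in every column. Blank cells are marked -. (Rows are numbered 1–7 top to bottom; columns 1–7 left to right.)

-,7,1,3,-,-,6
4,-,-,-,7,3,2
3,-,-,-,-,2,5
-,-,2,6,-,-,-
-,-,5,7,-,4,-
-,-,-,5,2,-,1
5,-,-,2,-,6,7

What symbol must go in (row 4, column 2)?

Row 1, column 1: row 1 has {7, 1, 3, 6} and column 1 has {4, 3, 5}, leaving only 2.
Row 1, column 6: row 1 has {7, 1, 2, 3, 6} and column 6 has {2, 4, 3, 6}, leaving only 5.
Row 1, column 5: row 1 has {7, 1, 2, 3, 6, 5} and column 5 has {7, 2}, leaving only 4.
Row 2, column 3: row 2 has {7, 2, 4, 3} and column 3 has {1, 2, 5}, leaving only 6.
Row 2, column 4: row 2 has {7, 2, 4, 3, 6} and column 4 has {7, 2, 3, 6, 5}, leaving only 1.
Row 2, column 2: row 2 has {7, 1, 2, 4, 3, 6} and column 2 has {7}, leaving only 5.
Row 3, column 4: row 3 has {2, 3, 5} and column 4 has {7, 1, 2, 3, 6, 5}, leaving only 4.
Row 3, column 3: row 3 has {2, 4, 3, 5} and column 3 has {1, 2, 6, 5}, leaving only 7.
Row 5, column 7: row 5 has {7, 4, 5} and column 7 has {7, 1, 2, 6, 5}, leaving only 3.
Row 4, column 7: row 4 has {2, 6} and column 7 has {7, 1, 2, 3, 6, 5}, leaving only 4.
Row 6, column 6: row 6 has {1, 2, 5} and column 6 has {2, 4, 3, 6, 5}, leaving only 7.
Row 4, column 6: row 4 has {2, 4, 6} and column 6 has {7, 2, 4, 3, 6, 5}, leaving only 1.
Row 4 already has {1, 2, 4, 6} and column 2 already has {7, 5}, so row 4, column 2 must be 3.

3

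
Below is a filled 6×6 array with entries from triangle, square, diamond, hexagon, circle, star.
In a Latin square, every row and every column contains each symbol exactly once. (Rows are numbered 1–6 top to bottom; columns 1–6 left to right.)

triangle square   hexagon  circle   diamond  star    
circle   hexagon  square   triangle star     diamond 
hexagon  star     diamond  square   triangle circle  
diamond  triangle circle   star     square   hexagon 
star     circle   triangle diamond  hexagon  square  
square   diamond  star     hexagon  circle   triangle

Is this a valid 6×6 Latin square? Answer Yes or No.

Yes

Each row is a permutation of the 6 symbols, and so is each column.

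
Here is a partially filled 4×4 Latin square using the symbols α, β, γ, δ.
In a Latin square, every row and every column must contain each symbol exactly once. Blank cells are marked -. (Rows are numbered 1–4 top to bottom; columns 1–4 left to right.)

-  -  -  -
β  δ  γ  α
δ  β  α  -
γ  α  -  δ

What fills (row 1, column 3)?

Row 1, column 1: row 1 has {} and column 1 has {β, γ, δ}, leaving only α.
Row 1, column 2: row 1 has {α} and column 2 has {α, β, δ}, leaving only γ.
Row 1, column 4: row 1 has {α, γ} and column 4 has {α, δ}, leaving only β.
Row 1 already has {α, β, γ} and column 3 already has {α, γ}, so row 1, column 3 must be δ.

δ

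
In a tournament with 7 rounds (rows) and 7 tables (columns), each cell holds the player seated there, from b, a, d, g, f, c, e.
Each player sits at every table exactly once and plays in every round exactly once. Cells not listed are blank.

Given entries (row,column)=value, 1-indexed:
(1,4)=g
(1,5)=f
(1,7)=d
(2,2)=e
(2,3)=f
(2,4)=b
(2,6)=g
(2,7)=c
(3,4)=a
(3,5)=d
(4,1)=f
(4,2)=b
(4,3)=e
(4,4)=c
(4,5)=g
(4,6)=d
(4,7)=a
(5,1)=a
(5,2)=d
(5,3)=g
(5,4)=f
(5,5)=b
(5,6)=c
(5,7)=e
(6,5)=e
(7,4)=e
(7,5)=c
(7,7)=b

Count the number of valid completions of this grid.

Round 1, table 1: eliminating its round and table leaves {b, c, e}.
Round 1, table 2: eliminating its round and table leaves {a, c}.
Round 1, table 3: eliminating its round and table leaves {b, a, c}.
Round 1, table 6: eliminating its round and table leaves {b, a, e}.
Round 2, table 1: eliminating its round and table leaves {d}.
Round 2, table 5: eliminating its round and table leaves {a}.
Round 3, table 1: eliminating its round and table leaves {b, g, c, e}.
Round 3, table 2: eliminating its round and table leaves {g, f, c}.
Round 3, table 3: eliminating its round and table leaves {b, c}.
Round 3, table 6: eliminating its round and table leaves {b, f, e}.
Round 3, table 7: eliminating its round and table leaves {g, f}.
Round 6, table 1: eliminating its round and table leaves {b, d, g, c}.
Round 6, table 2: eliminating its round and table leaves {a, g, f, c}.
Round 6, table 3: eliminating its round and table leaves {b, a, d, c}.
Round 6, table 4: eliminating its round and table leaves {d}.
Round 6, table 6: eliminating its round and table leaves {b, a, f}.
Round 6, table 7: eliminating its round and table leaves {g, f}.
Round 7, table 1: eliminating its round and table leaves {d, g}.
Round 7, table 2: eliminating its round and table leaves {a, g, f}.
Round 7, table 3: eliminating its round and table leaves {a, d}.
Round 7, table 6: eliminating its round and table leaves {a, f}.
Enumerating the assignments across these blanks that avoid any round or table repeat gives 14 completions.

14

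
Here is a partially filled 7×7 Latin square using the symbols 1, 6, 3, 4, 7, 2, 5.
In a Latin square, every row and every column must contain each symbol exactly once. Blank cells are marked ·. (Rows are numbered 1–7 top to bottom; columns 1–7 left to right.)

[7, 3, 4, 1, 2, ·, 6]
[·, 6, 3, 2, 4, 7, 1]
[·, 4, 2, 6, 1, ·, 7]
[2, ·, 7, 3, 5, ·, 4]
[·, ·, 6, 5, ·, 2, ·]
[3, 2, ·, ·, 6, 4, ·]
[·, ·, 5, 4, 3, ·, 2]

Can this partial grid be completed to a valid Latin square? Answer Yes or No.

Row 1, column 6: row 1 has {1, 6, 3, 4, 7, 2} and column 6 has {4, 7, 2}, so it must be 5.
Row 2, column 1: row 2 has {1, 6, 3, 4, 7, 2} and column 1 has {3, 7, 2}, so it must be 5.
Now row 3, column 1: row 3 together with column 1 already contain {1, 6, 3, 4, 7, 2, 5} — every symbol — so nothing can go there. The grid has no valid completion.

No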